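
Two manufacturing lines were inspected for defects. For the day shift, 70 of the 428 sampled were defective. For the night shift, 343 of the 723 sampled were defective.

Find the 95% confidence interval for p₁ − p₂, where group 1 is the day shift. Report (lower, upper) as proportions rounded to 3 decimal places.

First, p̂₁ = 70/428 = 0.1636; p̂₂ = 343/723 = 0.4744.
The two standard errors are √(0.1636×0.8364/428) = 0.01788 and √(0.4744×0.5256/723) = 0.01857.
Because the samples are independent, SE_diff = √(0.01788² + 0.01857²) = 0.02578.
Using z* = 1.960 for 95%, ME = 1.960 × 0.02578 = 0.05053.
p̂₁ − p̂₂ = -0.3108; interval -0.3108 ± 0.05053 gives (-0.361, -0.260).

(-0.361, -0.260)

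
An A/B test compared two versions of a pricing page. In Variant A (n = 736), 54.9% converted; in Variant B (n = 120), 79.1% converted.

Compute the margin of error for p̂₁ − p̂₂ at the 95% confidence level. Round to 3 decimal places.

SE₁ = √(p̂₁(1−p̂₁)/n₁) = √(0.5490·0.4510/736) = 0.01834; SE₂ = √(0.7910·0.2090/120) = 0.03712.
Independent samples: SE of the difference = √(SE₁² + SE₂²) = √(0.0003363556 + 0.0013778944) = 0.04140.
z* for 95% confidence is 1.960, so the margin of error is 1.960 × 0.04140 = 0.08114.

0.081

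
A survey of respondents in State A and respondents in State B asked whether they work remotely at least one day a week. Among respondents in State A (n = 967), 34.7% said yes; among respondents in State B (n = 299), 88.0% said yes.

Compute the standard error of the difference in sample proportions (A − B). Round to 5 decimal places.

0.02424

SE₁ = √(p̂₁(1−p̂₁)/n₁) = √(0.3470·0.6530/967) = 0.01531; SE₂ = √(0.8800·0.1200/299) = 0.01879.
Independent samples: SE of the difference = √(SE₁² + SE₂²) = √(0.0002343961 + 0.0003530641) = 0.02424.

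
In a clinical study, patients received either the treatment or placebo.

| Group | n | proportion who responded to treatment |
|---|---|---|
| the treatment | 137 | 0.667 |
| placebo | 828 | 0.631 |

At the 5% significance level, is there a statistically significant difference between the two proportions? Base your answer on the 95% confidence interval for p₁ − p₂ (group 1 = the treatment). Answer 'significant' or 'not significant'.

not significant

Each SE is √(p̂(1−p̂)/n): √(0.6670·0.3330/137) = 0.04026 and √(0.6310·0.3690/828) = 0.01677.
SE(p̂₁ − p̂₂) = √(SE₁² + SE₂²) = √(0.0016208676 + 0.0002812329) = 0.04361, since the two samples are independent.
At 95% confidence z* = 1.960; margin = 1.960 × 0.04361 = 0.08548.
The difference is 0.6670 − 0.6310 = 0.0360, so the interval is 0.0360 ± 0.08548 = (-0.04948, 0.12148).
The interval (-0.04948, 0.12148) contains 0, so the difference is not significant.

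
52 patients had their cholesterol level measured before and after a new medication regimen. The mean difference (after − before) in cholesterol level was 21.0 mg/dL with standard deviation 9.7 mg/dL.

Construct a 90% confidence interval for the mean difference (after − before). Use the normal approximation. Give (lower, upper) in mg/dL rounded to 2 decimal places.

This is a matched-pairs design, so SE = s_d/√n = 9.7/√52 = 1.3451.
Margin = 1.645 × 1.3451 = 2.2127; the interval is 21.0 ± 2.2127 = (18.79, 23.21).

(18.79, 23.21)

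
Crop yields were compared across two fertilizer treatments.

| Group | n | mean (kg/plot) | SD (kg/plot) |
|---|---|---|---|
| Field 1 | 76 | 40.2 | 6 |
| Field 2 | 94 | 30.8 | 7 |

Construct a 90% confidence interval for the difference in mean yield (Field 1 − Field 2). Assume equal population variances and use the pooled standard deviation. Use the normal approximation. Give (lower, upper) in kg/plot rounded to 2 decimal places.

Pooled variance s_p² = [75·6² + 93·7²] / (76+94−2) = 43.1964, so s_p = 6.5724.
SE_diff = s_p·√(1/n₁ + 1/n₂) = 6.5724·√(1/76 + 1/94) = 1.0139.
z* = 1.645; margin = 1.645 × 1.0139 = 1.6679.
Difference = 40.2 − 30.8 = 9.4000.
9.4000 ± 1.6679 → (7.73, 11.07).

(7.73, 11.07)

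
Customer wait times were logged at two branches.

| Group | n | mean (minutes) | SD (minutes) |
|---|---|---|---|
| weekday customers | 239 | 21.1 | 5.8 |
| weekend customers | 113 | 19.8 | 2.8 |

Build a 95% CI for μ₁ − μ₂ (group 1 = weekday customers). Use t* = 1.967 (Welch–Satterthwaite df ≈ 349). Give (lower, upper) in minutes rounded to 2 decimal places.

Per-group SEs: s₁/√n₁ = 5.8/√239 = 0.3752, s₂/√n₂ = 2.8/√113 = 0.2634.
Unpooled SE of the difference: √(0.14077504 + 0.06937956) = 0.4584.
Margin of error = t* · SE = 1.967 × 0.4584 = 0.9017.
x̄₁ − x̄₂ = 21.1 − 19.8 = 1.3000.
CI: 1.3000 ± 0.9017 = (0.40, 2.20).

(0.40, 2.20)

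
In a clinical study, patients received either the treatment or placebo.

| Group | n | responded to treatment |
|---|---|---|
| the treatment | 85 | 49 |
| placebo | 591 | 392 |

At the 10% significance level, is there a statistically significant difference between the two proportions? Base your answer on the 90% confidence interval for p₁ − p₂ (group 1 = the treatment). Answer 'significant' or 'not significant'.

First, p̂₁ = 49/85 = 0.5765; p̂₂ = 392/591 = 0.6633.
The two standard errors are √(0.5765×0.4235/85) = 0.05359 and √(0.6633×0.3367/591) = 0.01944.
Because the samples are independent, SE_diff = √(0.05359² + 0.01944²) = 0.05701.
Using z* = 1.645 for 90%, ME = 1.645 × 0.05701 = 0.09378.
p̂₁ − p̂₂ = -0.0868; interval -0.0868 ± 0.09378 gives (-0.18058, 0.00698).
The interval (-0.18058, 0.00698) contains 0, so the difference is not significant.

not significant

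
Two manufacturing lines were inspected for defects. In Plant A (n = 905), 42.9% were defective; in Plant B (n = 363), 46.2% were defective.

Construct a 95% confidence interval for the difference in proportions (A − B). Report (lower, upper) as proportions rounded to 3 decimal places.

(-0.094, 0.028)

Each SE is √(p̂(1−p̂)/n): √(0.4290·0.5710/905) = 0.01645 and √(0.4620·0.5380/363) = 0.02617.
SE(p̂₁ − p̂₂) = √(SE₁² + SE₂²) = √(0.0002706025 + 0.0006848689) = 0.03091, since the two samples are independent.
At 95% confidence z* = 1.960; margin = 1.960 × 0.03091 = 0.06058.
The difference is 0.4290 − 0.4620 = -0.0330, so the interval is -0.0330 ± 0.06058 = (-0.094, 0.028).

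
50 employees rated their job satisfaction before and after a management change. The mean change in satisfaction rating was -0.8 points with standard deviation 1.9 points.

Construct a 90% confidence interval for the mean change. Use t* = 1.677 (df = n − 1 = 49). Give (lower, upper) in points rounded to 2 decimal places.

Paired design: SE = s_d/√n = 1.9/√50 = 0.2687.
t* = 1.677; margin of error = 1.677 × 0.2687 = 0.4506.
-0.8 ± 0.4506 → (-1.25, -0.35).

(-1.25, -0.35)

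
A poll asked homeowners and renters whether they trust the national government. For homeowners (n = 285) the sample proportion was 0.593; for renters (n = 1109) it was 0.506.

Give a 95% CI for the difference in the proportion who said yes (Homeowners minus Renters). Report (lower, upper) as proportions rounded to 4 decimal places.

The two standard errors are √(0.5930×0.4070/285) = 0.02910 and √(0.5060×0.4940/1109) = 0.01501.
Because the samples are independent, SE_diff = √(0.02910² + 0.01501²) = 0.03274.
Using z* = 1.960 for 95%, ME = 1.960 × 0.03274 = 0.06417.
p̂₁ − p̂₂ = 0.0870; interval 0.0870 ± 0.06417 gives (0.0228, 0.1512).

(0.0228, 0.1512)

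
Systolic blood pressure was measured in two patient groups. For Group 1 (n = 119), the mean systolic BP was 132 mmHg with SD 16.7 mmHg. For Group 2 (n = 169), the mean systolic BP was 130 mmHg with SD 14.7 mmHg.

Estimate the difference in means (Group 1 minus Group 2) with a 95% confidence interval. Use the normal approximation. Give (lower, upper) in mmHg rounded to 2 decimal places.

SE₁ = s₁/√n₁ = 16.7/√119 = 1.5309; SE₂ = 14.7/√169 = 1.1308.
Independent samples, unequal variances: SE_diff = √(SE₁² + SE₂²) = √(2.34365481 + 1.27870864) = 1.9033.
z* = 1.960, so margin of error = 1.960 × 1.9033 = 3.7305.
Difference in means = 132 − 130 = 2.0000.
2.0000 ± 3.7305 → (-1.73, 5.73).

(-1.73, 5.73)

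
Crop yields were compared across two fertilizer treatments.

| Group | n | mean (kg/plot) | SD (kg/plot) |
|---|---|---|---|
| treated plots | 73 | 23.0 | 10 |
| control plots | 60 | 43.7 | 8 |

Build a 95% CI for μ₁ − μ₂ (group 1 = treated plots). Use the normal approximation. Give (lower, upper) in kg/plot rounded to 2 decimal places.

SE₁ = s₁/√n₁ = 10/√73 = 1.1704; SE₂ = 8/√60 = 1.0328.
Independent samples, unequal variances: SE_diff = √(SE₁² + SE₂²) = √(1.36983616 + 1.06667584) = 1.5609.
z* = 1.960, so margin of error = 1.960 × 1.5609 = 3.0594.
Difference in means = 23.0 − 43.7 = -20.7000.
-20.7000 ± 3.0594 → (-23.76, -17.64).

(-23.76, -17.64)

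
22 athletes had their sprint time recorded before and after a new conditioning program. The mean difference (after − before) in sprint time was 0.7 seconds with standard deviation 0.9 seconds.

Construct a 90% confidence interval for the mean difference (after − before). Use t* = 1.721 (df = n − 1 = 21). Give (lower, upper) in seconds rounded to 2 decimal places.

Paired design: SE = s_d/√n = 0.9/√22 = 0.1919.
t* = 1.721; margin of error = 1.721 × 0.1919 = 0.3303.
0.7 ± 0.3303 → (0.37, 1.03).

(0.37, 1.03)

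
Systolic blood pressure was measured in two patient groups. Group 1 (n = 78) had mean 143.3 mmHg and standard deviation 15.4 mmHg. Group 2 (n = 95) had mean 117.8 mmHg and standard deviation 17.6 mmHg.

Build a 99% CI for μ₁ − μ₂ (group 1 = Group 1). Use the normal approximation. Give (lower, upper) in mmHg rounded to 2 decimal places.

(19.03, 31.97)

Per-group SEs: s₁/√n₁ = 15.4/√78 = 1.7437, s₂/√n₂ = 17.6/√95 = 1.8057.
Unpooled SE of the difference: √(3.04048969 + 3.26055249) = 2.5102.
Margin of error = z* · SE = 2.576 × 2.5102 = 6.4663.
x̄₁ − x̄₂ = 143.3 − 117.8 = 25.5000.
CI: 25.5000 ± 6.4663 = (19.03, 31.97).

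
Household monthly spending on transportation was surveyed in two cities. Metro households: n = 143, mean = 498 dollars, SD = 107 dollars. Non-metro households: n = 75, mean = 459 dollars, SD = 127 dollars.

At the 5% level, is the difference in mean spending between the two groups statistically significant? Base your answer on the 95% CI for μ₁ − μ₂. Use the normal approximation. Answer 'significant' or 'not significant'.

significant

SE₁ = s₁/√n₁ = 107/√143 = 8.9478; SE₂ = 127/√75 = 14.6647.
Independent samples, unequal variances: SE_diff = √(SE₁² + SE₂²) = √(80.06312484 + 215.05342609) = 17.1790.
z* = 1.960, so margin of error = 1.960 × 17.1790 = 33.6708.
Difference in means = 498 − 459 = 39.0000.
39.0000 ± 33.6708 → (5.3292, 72.6708).
The interval (5.3292, 72.6708) does not contain 0, so the difference is significant.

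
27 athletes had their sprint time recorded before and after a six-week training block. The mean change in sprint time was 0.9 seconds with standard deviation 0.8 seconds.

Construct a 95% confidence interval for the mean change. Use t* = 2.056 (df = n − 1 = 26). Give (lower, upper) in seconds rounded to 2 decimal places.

(0.58, 1.22)

Paired design: SE = s_d/√n = 0.8/√27 = 0.1540.
t* = 2.056; margin of error = 2.056 × 0.1540 = 0.3166.
0.9 ± 0.3166 → (0.58, 1.22).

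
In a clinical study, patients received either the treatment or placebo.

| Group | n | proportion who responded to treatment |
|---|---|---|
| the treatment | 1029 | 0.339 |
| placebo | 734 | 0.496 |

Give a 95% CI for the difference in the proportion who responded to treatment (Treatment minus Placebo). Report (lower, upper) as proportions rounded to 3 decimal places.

SE₁ = √(p̂₁(1−p̂₁)/n₁) = √(0.3390·0.6610/1029) = 0.01476; SE₂ = √(0.4960·0.5040/734) = 0.01845.
Independent samples: SE of the difference = √(SE₁² + SE₂²) = √(0.0002178576 + 0.0003404025) = 0.02363.
z* for 95% confidence is 1.960, so the margin of error is 1.960 × 0.02363 = 0.04631.
Point estimate p̂₁ − p̂₂ = 0.3390 − 0.4960 = -0.1570.
-0.1570 ± 0.04631 → (-0.203, -0.111).

(-0.203, -0.111)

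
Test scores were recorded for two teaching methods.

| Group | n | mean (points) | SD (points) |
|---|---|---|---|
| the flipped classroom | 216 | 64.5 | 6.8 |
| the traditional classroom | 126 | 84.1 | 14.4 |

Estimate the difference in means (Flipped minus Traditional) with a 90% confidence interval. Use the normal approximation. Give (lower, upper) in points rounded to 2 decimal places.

SE₁ = s₁/√n₁ = 6.8/√216 = 0.4627; SE₂ = 14.4/√126 = 1.2829.
Independent samples, unequal variances: SE_diff = √(SE₁² + SE₂²) = √(0.21409129 + 1.64583241) = 1.3638.
z* = 1.645, so margin of error = 1.645 × 1.3638 = 2.2435.
Difference in means = 64.5 − 84.1 = -19.6000.
-19.6000 ± 2.2435 → (-21.84, -17.36).

(-21.84, -17.36)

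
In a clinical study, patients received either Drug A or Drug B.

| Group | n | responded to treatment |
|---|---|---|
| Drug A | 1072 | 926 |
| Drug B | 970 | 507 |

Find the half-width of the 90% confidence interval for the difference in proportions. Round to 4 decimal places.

0.0315

p̂₁ = 926/1072 = 0.8638 and p̂₂ = 507/970 = 0.5227.
SE₁ = √(p̂₁(1−p̂₁)/n₁) = √(0.8638·0.1362/1072) = 0.01048; SE₂ = √(0.5227·0.4773/970) = 0.01604.
Independent samples: SE of the difference = √(SE₁² + SE₂²) = √(0.0001098304 + 0.0002572816) = 0.01916.
z* for 90% confidence is 1.645, so the margin of error is 1.645 × 0.01916 = 0.03152.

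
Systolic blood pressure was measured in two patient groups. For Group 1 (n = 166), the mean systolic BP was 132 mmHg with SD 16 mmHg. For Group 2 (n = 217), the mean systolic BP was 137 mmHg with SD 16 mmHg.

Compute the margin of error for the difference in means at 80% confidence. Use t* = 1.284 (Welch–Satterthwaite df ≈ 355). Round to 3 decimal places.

Standard errors of each mean: 16/√166 = 1.2418 and 16/√217 = 1.0862.
SE(x̄₁ − x̄₂) = √(1.2418² + 1.0862²) = 1.6498 for independent samples with unequal variances.
With t* = 1.284, the margin is 1.284 × 1.6498 = 2.1183.

2.118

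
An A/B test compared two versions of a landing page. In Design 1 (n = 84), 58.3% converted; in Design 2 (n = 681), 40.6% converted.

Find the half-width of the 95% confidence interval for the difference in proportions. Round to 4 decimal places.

The two standard errors are √(0.5830×0.4170/84) = 0.05380 and √(0.4060×0.5940/681) = 0.01882.
Because the samples are independent, SE_diff = √(0.05380² + 0.01882²) = 0.05700.
Using z* = 1.960 for 95%, ME = 1.960 × 0.05700 = 0.11172.

0.1117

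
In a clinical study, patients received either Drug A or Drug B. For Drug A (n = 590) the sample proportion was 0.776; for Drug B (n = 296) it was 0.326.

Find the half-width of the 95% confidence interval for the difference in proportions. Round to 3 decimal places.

The two standard errors are √(0.7760×0.2240/590) = 0.01716 and √(0.3260×0.6740/296) = 0.02725.
Because the samples are independent, SE_diff = √(0.01716² + 0.02725²) = 0.03220.
Using z* = 1.960 for 95%, ME = 1.960 × 0.03220 = 0.06311.

0.063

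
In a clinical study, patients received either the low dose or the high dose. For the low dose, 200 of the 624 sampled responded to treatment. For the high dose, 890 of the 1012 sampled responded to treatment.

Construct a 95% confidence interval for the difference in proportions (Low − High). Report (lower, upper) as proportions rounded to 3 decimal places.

First, p̂₁ = 200/624 = 0.3205; p̂₂ = 890/1012 = 0.8794.
The two standard errors are √(0.3205×0.6795/624) = 0.01868 and √(0.8794×0.1206/1012) = 0.01024.
Because the samples are independent, SE_diff = √(0.01868² + 0.01024²) = 0.02130.
Using z* = 1.960 for 95%, ME = 1.960 × 0.02130 = 0.04175.
p̂₁ − p̂₂ = -0.5589; interval -0.5589 ± 0.04175 gives (-0.601, -0.517).

(-0.601, -0.517)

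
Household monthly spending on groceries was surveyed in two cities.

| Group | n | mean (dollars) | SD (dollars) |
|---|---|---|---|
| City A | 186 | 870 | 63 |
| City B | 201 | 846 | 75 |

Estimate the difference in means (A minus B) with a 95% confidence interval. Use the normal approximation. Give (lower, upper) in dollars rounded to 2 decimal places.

(10.23, 37.77)

SE₁ = s₁/√n₁ = 63/√186 = 4.6194; SE₂ = 75/√201 = 5.2901.
Independent samples, unequal variances: SE_diff = √(SE₁² + SE₂²) = √(21.33885636 + 27.98515801) = 7.0231.
z* = 1.960, so margin of error = 1.960 × 7.0231 = 13.7653.
Difference in means = 870 − 846 = 24.0000.
24.0000 ± 13.7653 → (10.23, 37.77).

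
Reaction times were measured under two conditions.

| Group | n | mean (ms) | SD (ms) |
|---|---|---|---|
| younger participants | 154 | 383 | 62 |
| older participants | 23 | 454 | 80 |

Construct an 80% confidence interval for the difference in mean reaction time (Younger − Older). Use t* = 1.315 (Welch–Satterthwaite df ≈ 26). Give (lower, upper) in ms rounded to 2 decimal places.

SE₁ = s₁/√n₁ = 62/√154 = 4.9961; SE₂ = 80/√23 = 16.6812.
Independent samples, unequal variances: SE_diff = √(SE₁² + SE₂²) = √(24.96101521 + 278.26243344) = 17.4133.
t* = 1.315, so margin of error = 1.315 × 17.4133 = 22.8985.
Difference in means = 383 − 454 = -71.0000.
-71.0000 ± 22.8985 → (-93.90, -48.10).

(-93.90, -48.10)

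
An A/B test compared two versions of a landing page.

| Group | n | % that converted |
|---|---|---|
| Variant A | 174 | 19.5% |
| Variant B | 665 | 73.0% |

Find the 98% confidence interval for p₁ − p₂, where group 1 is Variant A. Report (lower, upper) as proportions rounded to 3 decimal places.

The two standard errors are √(0.1950×0.8050/174) = 0.03004 and √(0.7300×0.2700/665) = 0.01722.
Because the samples are independent, SE_diff = √(0.03004² + 0.01722²) = 0.03463.
Using z* = 2.326 for 98%, ME = 2.326 × 0.03463 = 0.08055.
p̂₁ − p̂₂ = -0.5350; interval -0.5350 ± 0.08055 gives (-0.616, -0.454).

(-0.616, -0.454)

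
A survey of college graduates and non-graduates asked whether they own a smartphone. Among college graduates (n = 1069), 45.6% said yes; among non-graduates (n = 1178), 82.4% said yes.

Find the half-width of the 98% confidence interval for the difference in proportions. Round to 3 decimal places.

SE₁ = √(p̂₁(1−p̂₁)/n₁) = √(0.4560·0.5440/1069) = 0.01523; SE₂ = √(0.8240·0.1760/1178) = 0.01110.
Independent samples: SE of the difference = √(SE₁² + SE₂²) = √(0.0002319529 + 0.00012321) = 0.01885.
z* for 98% confidence is 2.326, so the margin of error is 2.326 × 0.01885 = 0.04385.

0.044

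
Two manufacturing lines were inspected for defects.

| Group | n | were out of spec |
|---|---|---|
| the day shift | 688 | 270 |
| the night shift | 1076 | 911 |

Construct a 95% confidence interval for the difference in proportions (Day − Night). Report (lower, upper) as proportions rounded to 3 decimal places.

(-0.497, -0.412)

First, p̂₁ = 270/688 = 0.3924; p̂₂ = 911/1076 = 0.8467.
The two standard errors are √(0.3924×0.6076/688) = 0.01862 and √(0.8467×0.1533/1076) = 0.01098.
Because the samples are independent, SE_diff = √(0.01862² + 0.01098²) = 0.02162.
Using z* = 1.960 for 95%, ME = 1.960 × 0.02162 = 0.04238.
p̂₁ − p̂₂ = -0.4543; interval -0.4543 ± 0.04238 gives (-0.497, -0.412).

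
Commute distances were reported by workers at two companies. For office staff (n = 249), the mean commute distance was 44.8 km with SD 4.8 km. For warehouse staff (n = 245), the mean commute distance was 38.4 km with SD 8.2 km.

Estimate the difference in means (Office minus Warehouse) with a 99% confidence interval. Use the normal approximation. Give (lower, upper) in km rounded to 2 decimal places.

(4.84, 7.96)

SE₁ = s₁/√n₁ = 4.8/√249 = 0.3042; SE₂ = 8.2/√245 = 0.5239.
Independent samples, unequal variances: SE_diff = √(SE₁² + SE₂²) = √(0.09253764 + 0.27447121) = 0.6058.
z* = 2.576, so margin of error = 2.576 × 0.6058 = 1.5605.
Difference in means = 44.8 − 38.4 = 6.4000.
6.4000 ± 1.5605 → (4.84, 7.96).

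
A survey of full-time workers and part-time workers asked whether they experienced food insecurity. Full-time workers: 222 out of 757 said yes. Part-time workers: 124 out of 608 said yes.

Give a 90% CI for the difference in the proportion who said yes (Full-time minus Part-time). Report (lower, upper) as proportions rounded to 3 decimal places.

(0.051, 0.128)

Sample proportions: 222/757 = 0.2933, 124/608 = 0.2039.
Each SE is √(p̂(1−p̂)/n): √(0.2933·0.7067/757) = 0.01655 and √(0.2039·0.7961/608) = 0.01634.
SE(p̂₁ − p̂₂) = √(SE₁² + SE₂²) = √(0.0002739025 + 0.0002669956) = 0.02326, since the two samples are independent.
At 90% confidence z* = 1.645; margin = 1.645 × 0.02326 = 0.03826.
The difference is 0.2933 − 0.2039 = 0.0894, so the interval is 0.0894 ± 0.03826 = (0.051, 0.128).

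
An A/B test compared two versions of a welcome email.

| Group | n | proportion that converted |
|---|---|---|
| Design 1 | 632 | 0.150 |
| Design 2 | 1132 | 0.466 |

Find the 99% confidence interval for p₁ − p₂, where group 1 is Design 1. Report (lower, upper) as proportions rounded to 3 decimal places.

(-0.369, -0.263)

SE₁ = √(p̂₁(1−p̂₁)/n₁) = √(0.1500·0.8500/632) = 0.01420; SE₂ = √(0.4660·0.5340/1132) = 0.01483.
Independent samples: SE of the difference = √(SE₁² + SE₂²) = √(0.00020164 + 0.0002199289) = 0.02053.
z* for 99% confidence is 2.576, so the margin of error is 2.576 × 0.02053 = 0.05289.
Point estimate p̂₁ − p̂₂ = 0.1500 − 0.4660 = -0.3160.
-0.3160 ± 0.05289 → (-0.369, -0.263).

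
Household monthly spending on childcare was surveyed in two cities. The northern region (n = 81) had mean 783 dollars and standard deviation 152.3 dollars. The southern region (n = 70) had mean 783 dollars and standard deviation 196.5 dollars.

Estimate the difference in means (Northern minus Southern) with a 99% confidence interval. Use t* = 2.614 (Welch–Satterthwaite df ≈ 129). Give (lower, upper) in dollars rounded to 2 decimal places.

Standard errors of each mean: 152.3/√81 = 16.9222 and 196.5/√70 = 23.4862.
SE(x̄₁ − x̄₂) = √(16.9222² + 23.4862²) = 28.9476 for independent samples with unequal variances.
With t* = 2.614, the margin is 2.614 × 28.9476 = 75.6690.
x̄₁ − x̄₂ = 783 − 783 = 0.0000; the interval is 0.0000 ± 75.6690 = (-75.67, 75.67).

(-75.67, 75.67)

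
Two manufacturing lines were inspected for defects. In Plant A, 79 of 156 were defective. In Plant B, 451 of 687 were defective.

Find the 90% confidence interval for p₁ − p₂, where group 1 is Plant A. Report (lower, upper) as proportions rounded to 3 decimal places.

(-0.222, -0.078)

First, p̂₁ = 79/156 = 0.5064; p̂₂ = 451/687 = 0.6565.
The two standard errors are √(0.5064×0.4936/156) = 0.04003 and √(0.6565×0.3435/687) = 0.01812.
Because the samples are independent, SE_diff = √(0.04003² + 0.01812²) = 0.04394.
Using z* = 1.645 for 90%, ME = 1.645 × 0.04394 = 0.07228.
p̂₁ − p̂₂ = -0.1501; interval -0.1501 ± 0.07228 gives (-0.222, -0.078).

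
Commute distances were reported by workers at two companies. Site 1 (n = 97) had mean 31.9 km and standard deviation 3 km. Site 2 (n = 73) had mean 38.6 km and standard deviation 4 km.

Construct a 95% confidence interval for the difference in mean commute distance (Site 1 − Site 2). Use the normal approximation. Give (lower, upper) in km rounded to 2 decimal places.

(-7.79, -5.61)

SE₁ = s₁/√n₁ = 3/√97 = 0.3046; SE₂ = 4/√73 = 0.4682.
Independent samples, unequal variances: SE_diff = √(SE₁² + SE₂²) = √(0.09278116 + 0.21921124) = 0.5586.
z* = 1.960, so margin of error = 1.960 × 0.5586 = 1.0949.
Difference in means = 31.9 − 38.6 = -6.7000.
-6.7000 ± 1.0949 → (-7.79, -5.61).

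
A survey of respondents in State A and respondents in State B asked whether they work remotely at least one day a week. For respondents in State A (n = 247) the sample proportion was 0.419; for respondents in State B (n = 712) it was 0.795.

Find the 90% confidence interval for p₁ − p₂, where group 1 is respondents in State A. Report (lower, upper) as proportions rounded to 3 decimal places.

(-0.433, -0.319)

Each SE is √(p̂(1−p̂)/n): √(0.4190·0.5810/247) = 0.03139 and √(0.7950·0.2050/712) = 0.01513.
SE(p̂₁ − p̂₂) = √(SE₁² + SE₂²) = √(0.0009853321 + 0.0002289169) = 0.03485, since the two samples are independent.
At 90% confidence z* = 1.645; margin = 1.645 × 0.03485 = 0.05733.
The difference is 0.4190 − 0.7950 = -0.3760, so the interval is -0.3760 ± 0.05733 = (-0.433, -0.319).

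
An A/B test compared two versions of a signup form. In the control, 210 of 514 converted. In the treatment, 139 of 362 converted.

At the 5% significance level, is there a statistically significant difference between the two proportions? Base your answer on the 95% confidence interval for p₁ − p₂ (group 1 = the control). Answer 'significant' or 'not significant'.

First, p̂₁ = 210/514 = 0.4086; p̂₂ = 139/362 = 0.3840.
The two standard errors are √(0.4086×0.5914/514) = 0.02168 and √(0.3840×0.6160/362) = 0.02556.
Because the samples are independent, SE_diff = √(0.02168² + 0.02556²) = 0.03352.
Using z* = 1.960 for 95%, ME = 1.960 × 0.03352 = 0.06570.
p̂₁ − p̂₂ = 0.0246; interval 0.0246 ± 0.06570 gives (-0.04110, 0.09030).
The interval (-0.04110, 0.09030) contains 0, so the difference is not significant.

not significant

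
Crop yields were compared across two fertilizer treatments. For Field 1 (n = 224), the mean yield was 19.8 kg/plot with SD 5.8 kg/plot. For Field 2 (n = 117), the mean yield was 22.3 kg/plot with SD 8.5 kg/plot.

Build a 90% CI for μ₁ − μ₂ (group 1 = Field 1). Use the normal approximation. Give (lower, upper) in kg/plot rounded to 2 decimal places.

(-3.94, -1.06)

Per-group SEs: s₁/√n₁ = 5.8/√224 = 0.3875, s₂/√n₂ = 8.5/√117 = 0.7858.
Unpooled SE of the difference: √(0.15015625 + 0.61748164) = 0.8761.
Margin of error = z* · SE = 1.645 × 0.8761 = 1.4412.
x̄₁ − x̄₂ = 19.8 − 22.3 = -2.5000.
CI: -2.5000 ± 1.4412 = (-3.94, -1.06).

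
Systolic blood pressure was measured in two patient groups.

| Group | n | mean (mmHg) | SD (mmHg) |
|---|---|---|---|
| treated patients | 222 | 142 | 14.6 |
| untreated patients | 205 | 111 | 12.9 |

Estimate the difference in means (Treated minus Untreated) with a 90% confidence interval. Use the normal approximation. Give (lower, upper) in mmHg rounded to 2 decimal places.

Per-group SEs: s₁/√n₁ = 14.6/√222 = 0.9799, s₂/√n₂ = 12.9/√205 = 0.9010.
Unpooled SE of the difference: √(0.96020401 + 0.811801) = 1.3312.
Margin of error = z* · SE = 1.645 × 1.3312 = 2.1898.
x̄₁ − x̄₂ = 142 − 111 = 31.0000.
CI: 31.0000 ± 2.1898 = (28.81, 33.19).

(28.81, 33.19)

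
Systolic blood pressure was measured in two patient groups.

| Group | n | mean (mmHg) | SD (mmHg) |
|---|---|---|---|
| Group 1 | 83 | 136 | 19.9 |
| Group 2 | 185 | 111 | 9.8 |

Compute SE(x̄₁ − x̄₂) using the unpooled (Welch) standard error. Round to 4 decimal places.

2.3001

SE₁ = s₁/√n₁ = 19.9/√83 = 2.1843; SE₂ = 9.8/√185 = 0.7205.
Independent samples, unequal variances: SE_diff = √(SE₁² + SE₂²) = √(4.77116649 + 0.51912025) = 2.3001.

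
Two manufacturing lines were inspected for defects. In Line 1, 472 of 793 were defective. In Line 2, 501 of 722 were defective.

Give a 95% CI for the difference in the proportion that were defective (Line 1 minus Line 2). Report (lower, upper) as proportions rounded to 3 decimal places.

(-0.147, -0.051)

p̂₁ = 472/793 = 0.5952 and p̂₂ = 501/722 = 0.6939.
SE₁ = √(p̂₁(1−p̂₁)/n₁) = √(0.5952·0.4048/793) = 0.01743; SE₂ = √(0.6939·0.3061/722) = 0.01715.
Independent samples: SE of the difference = √(SE₁² + SE₂²) = √(0.0003038049 + 0.0002941225) = 0.02445.
z* for 95% confidence is 1.960, so the margin of error is 1.960 × 0.02445 = 0.04792.
Point estimate p̂₁ − p̂₂ = 0.5952 − 0.6939 = -0.0987.
-0.0987 ± 0.04792 → (-0.147, -0.051).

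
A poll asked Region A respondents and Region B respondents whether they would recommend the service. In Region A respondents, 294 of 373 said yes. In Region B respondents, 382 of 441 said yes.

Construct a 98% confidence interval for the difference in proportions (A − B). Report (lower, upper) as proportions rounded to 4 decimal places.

First, p̂₁ = 294/373 = 0.7882; p̂₂ = 382/441 = 0.8662.
The two standard errors are √(0.7882×0.2118/373) = 0.02116 and √(0.8662×0.1338/441) = 0.01621.
Because the samples are independent, SE_diff = √(0.02116² + 0.01621²) = 0.02666.
Using z* = 2.326 for 98%, ME = 2.326 × 0.02666 = 0.06201.
p̂₁ − p̂₂ = -0.0780; interval -0.0780 ± 0.06201 gives (-0.1400, -0.0160).

(-0.1400, -0.0160)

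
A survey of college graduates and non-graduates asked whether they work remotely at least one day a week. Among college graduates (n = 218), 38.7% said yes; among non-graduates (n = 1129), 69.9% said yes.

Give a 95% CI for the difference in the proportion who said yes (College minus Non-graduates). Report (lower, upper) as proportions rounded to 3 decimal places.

SE₁ = √(p̂₁(1−p̂₁)/n₁) = √(0.3870·0.6130/218) = 0.03299; SE₂ = √(0.6990·0.3010/1129) = 0.01365.
Independent samples: SE of the difference = √(SE₁² + SE₂²) = √(0.0010883401 + 0.0001863225) = 0.03570.
z* for 95% confidence is 1.960, so the margin of error is 1.960 × 0.03570 = 0.06997.
Point estimate p̂₁ − p̂₂ = 0.3870 − 0.6990 = -0.3120.
-0.3120 ± 0.06997 → (-0.382, -0.242).

(-0.382, -0.242)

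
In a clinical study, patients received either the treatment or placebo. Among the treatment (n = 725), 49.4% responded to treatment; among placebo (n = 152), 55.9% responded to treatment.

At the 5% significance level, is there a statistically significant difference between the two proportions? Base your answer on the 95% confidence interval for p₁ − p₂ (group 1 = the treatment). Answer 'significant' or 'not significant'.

The two standard errors are √(0.4940×0.5060/725) = 0.01857 and √(0.5590×0.4410/152) = 0.04027.
Because the samples are independent, SE_diff = √(0.01857² + 0.04027²) = 0.04435.
Using z* = 1.960 for 95%, ME = 1.960 × 0.04435 = 0.08693.
p̂₁ − p̂₂ = -0.0650; interval -0.0650 ± 0.08693 gives (-0.15193, 0.02193).
The interval (-0.15193, 0.02193) contains 0, so the difference is not significant.

not significant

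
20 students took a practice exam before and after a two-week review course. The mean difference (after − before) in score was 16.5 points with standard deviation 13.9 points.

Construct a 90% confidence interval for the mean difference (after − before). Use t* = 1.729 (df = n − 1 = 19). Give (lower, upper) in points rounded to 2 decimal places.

(11.13, 21.87)

This is a matched-pairs design, so SE = s_d/√n = 13.9/√20 = 3.1081.
Margin = 1.729 × 3.1081 = 5.3739; the interval is 16.5 ± 5.3739 = (11.13, 21.87).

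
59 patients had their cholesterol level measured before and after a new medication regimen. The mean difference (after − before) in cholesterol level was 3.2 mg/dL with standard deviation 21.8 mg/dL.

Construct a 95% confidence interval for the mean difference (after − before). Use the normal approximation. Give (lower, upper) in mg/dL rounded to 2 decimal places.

This is a matched-pairs design, so SE = s_d/√n = 21.8/√59 = 2.8381.
Margin = 1.960 × 2.8381 = 5.5627; the interval is 3.2 ± 5.5627 = (-2.36, 8.76).

(-2.36, 8.76)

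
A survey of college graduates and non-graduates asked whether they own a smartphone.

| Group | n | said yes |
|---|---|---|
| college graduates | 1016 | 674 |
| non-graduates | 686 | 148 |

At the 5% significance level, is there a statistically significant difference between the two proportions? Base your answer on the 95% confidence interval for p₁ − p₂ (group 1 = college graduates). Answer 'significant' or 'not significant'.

significant

p̂₁ = 674/1016 = 0.6634 and p̂₂ = 148/686 = 0.2157.
SE₁ = √(p̂₁(1−p̂₁)/n₁) = √(0.6634·0.3366/1016) = 0.01483; SE₂ = √(0.2157·0.7843/686) = 0.01570.
Independent samples: SE of the difference = √(SE₁² + SE₂²) = √(0.0002199289 + 0.00024649) = 0.02160.
z* for 95% confidence is 1.960, so the margin of error is 1.960 × 0.02160 = 0.04234.
Point estimate p̂₁ − p̂₂ = 0.6634 − 0.2157 = 0.4477.
0.4477 ± 0.04234 → (0.40536, 0.49004).
The interval (0.40536, 0.49004) does not contain 0, so the difference is significant.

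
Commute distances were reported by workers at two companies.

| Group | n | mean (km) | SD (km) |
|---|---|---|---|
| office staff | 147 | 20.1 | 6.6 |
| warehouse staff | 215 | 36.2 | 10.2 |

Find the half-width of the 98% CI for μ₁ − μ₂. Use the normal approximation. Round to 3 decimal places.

SE₁ = s₁/√n₁ = 6.6/√147 = 0.5444; SE₂ = 10.2/√215 = 0.6956.
Independent samples, unequal variances: SE_diff = √(SE₁² + SE₂²) = √(0.29637136 + 0.48385936) = 0.8833.
z* = 2.326, so margin of error = 2.326 × 0.8833 = 2.0546.

2.055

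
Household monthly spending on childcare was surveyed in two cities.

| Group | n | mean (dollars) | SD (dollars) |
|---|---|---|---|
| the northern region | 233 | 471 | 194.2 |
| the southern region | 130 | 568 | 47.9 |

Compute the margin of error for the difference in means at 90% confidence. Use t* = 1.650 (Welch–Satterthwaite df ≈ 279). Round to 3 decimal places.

22.107

Standard errors of each mean: 194.2/√233 = 12.7225 and 47.9/√130 = 4.2011.
SE(x̄₁ − x̄₂) = √(12.7225² + 4.2011²) = 13.3982 for independent samples with unequal variances.
With t* = 1.650, the margin is 1.650 × 13.3982 = 22.1070.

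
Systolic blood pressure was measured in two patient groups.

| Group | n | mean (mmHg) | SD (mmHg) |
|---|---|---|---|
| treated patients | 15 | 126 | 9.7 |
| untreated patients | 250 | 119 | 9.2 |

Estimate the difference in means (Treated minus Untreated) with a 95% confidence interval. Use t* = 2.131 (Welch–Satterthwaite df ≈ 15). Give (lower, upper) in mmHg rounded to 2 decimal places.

(1.52, 12.48)

Per-group SEs: s₁/√n₁ = 9.7/√15 = 2.5045, s₂/√n₂ = 9.2/√250 = 0.5819.
Unpooled SE of the difference: √(6.27252025 + 0.33860761) = 2.5712.
Margin of error = t* · SE = 2.131 × 2.5712 = 5.4792.
x̄₁ − x̄₂ = 126 − 119 = 7.0000.
CI: 7.0000 ± 5.4792 = (1.52, 12.48).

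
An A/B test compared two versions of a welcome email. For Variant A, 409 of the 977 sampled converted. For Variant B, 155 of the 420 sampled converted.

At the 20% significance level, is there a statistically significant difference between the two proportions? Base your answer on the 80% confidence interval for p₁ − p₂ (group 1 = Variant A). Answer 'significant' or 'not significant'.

significant

p̂₁ = 409/977 = 0.4186 and p̂₂ = 155/420 = 0.3690.
SE₁ = √(p̂₁(1−p̂₁)/n₁) = √(0.4186·0.5814/977) = 0.01578; SE₂ = √(0.3690·0.6310/420) = 0.02355.
Independent samples: SE of the difference = √(SE₁² + SE₂²) = √(0.0002490084 + 0.0005546025) = 0.02835.
z* for 80% confidence is 1.282, so the margin of error is 1.282 × 0.02835 = 0.03634.
Point estimate p̂₁ − p̂₂ = 0.4186 − 0.3690 = 0.0496.
0.0496 ± 0.03634 → (0.01326, 0.08594).
The interval (0.01326, 0.08594) does not contain 0, so the difference is significant.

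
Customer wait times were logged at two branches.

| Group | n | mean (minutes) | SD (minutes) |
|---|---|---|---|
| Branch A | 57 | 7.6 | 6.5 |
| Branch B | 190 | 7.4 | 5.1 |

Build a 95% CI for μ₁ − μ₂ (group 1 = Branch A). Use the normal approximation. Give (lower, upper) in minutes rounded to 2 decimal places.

Standard errors of each mean: 6.5/√57 = 0.8609 and 5.1/√190 = 0.3700.
SE(x̄₁ − x̄₂) = √(0.8609² + 0.3700²) = 0.9370 for independent samples with unequal variances.
With z* = 1.960, the margin is 1.960 × 0.9370 = 1.8365.
x̄₁ − x̄₂ = 7.6 − 7.4 = 0.2000; the interval is 0.2000 ± 1.8365 = (-1.64, 2.04).

(-1.64, 2.04)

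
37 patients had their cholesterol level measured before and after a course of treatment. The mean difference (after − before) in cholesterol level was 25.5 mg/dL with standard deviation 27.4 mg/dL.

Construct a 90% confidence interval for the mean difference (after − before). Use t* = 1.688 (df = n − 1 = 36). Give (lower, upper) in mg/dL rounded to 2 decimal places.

Paired design: SE = s_d/√n = 27.4/√37 = 4.5045.
t* = 1.688; margin of error = 1.688 × 4.5045 = 7.6036.
25.5 ± 7.6036 → (17.90, 33.10).

(17.90, 33.10)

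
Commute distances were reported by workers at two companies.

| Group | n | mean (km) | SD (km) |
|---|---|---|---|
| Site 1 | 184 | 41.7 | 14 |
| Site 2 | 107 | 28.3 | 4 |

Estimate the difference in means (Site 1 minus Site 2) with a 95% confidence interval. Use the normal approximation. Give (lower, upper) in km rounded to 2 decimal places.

(11.24, 15.56)

Standard errors of each mean: 14/√184 = 1.0321 and 4/√107 = 0.3867.
SE(x̄₁ − x̄₂) = √(1.0321² + 0.3867²) = 1.1022 for independent samples with unequal variances.
With z* = 1.960, the margin is 1.960 × 1.1022 = 2.1603.
x̄₁ − x̄₂ = 41.7 − 28.3 = 13.4000; the interval is 13.4000 ± 2.1603 = (11.24, 15.56).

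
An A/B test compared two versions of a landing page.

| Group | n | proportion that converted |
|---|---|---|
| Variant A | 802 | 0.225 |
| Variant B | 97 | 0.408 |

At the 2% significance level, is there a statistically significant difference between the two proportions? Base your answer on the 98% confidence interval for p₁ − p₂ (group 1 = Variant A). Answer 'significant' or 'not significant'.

Each SE is √(p̂(1−p̂)/n): √(0.2250·0.7750/802) = 0.01475 and √(0.4080·0.5920/97) = 0.04990.
SE(p̂₁ − p̂₂) = √(SE₁² + SE₂²) = √(0.0002175625 + 0.00249001) = 0.05203, since the two samples are independent.
At 98% confidence z* = 2.326; margin = 2.326 × 0.05203 = 0.12102.
The difference is 0.2250 − 0.4080 = -0.1830, so the interval is -0.1830 ± 0.12102 = (-0.30402, -0.06198).
The interval (-0.30402, -0.06198) does not contain 0, so the difference is significant.

significant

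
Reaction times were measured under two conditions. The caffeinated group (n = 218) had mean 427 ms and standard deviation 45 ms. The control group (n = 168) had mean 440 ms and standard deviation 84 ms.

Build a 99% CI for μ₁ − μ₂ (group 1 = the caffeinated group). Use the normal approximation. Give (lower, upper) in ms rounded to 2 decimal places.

(-31.45, 5.45)

Standard errors of each mean: 45/√218 = 3.0478 and 84/√168 = 6.4807.
SE(x̄₁ − x̄₂) = √(3.0478² + 6.4807²) = 7.1616 for independent samples with unequal variances.
With z* = 2.576, the margin is 2.576 × 7.1616 = 18.4483.
x̄₁ − x̄₂ = 427 − 440 = -13.0000; the interval is -13.0000 ± 18.4483 = (-31.45, 5.45).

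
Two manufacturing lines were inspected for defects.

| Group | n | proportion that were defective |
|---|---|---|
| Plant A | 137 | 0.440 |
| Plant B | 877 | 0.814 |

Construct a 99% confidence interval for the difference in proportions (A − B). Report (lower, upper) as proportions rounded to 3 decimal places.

The two standard errors are √(0.4400×0.5600/137) = 0.04241 and √(0.8140×0.1860/877) = 0.01314.
Because the samples are independent, SE_diff = √(0.04241² + 0.01314²) = 0.04440.
Using z* = 2.576 for 99%, ME = 2.576 × 0.04440 = 0.11437.
p̂₁ − p̂₂ = -0.3740; interval -0.3740 ± 0.11437 gives (-0.488, -0.260).

(-0.488, -0.260)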